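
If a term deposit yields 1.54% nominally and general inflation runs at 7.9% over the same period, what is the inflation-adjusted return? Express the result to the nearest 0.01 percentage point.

-5.89%

Real return via the Fisher equation: (1 + 1.54%)/(1 + 7.9%) − 1 = 1.0154/1.079 − 1 ≈ -0.05894.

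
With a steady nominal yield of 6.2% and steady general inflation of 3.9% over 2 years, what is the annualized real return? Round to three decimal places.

2.214%

With constant rates the annual real return is the same each year: (1+6.2%)/(1+3.9%) − 1 = 0.02214.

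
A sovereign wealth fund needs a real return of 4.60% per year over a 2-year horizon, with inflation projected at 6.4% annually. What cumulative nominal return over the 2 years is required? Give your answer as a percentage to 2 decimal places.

Required annual nominal rate: (1+4.60%)(1+6.4%) − 1 = 11.2944%.
Cumulative over 2 years: (1 + 0.112944)^2 − 1 ≈ 0.23864.

23.86%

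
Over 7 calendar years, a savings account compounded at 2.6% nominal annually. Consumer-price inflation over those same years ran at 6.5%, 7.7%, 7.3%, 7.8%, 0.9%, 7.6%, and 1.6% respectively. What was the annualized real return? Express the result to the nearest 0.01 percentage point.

-2.83%

Cumulative inflation factor: 1.065 × 1.077 × 1.073 × 1.078 × 1.009 × 1.076 × 1.016 ≈ 1.46346.
Nominal growth factor: 1.19683. Real growth factor = 1.19683 / 1.46346 ≈ 0.81781.
Annualized: 0.81781^(1/7) − 1 ≈ -0.02832.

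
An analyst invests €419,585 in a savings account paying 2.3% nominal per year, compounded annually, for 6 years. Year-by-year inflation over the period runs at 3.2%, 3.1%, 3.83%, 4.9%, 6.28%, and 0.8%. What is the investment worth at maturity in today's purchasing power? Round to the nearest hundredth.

€387,369.10

Nominal value at maturity: €419,585 × (1 + 2.3%)^6 ≈ €480,921.02.
Price-level factor over 6 years: 1.032 × 1.031 × 1.0383 × 1.049 × 1.0628 × 1.008 ≈ 1.2415058852.
Dividing the nominal maturity value by the price-level factor gives the value in today's money.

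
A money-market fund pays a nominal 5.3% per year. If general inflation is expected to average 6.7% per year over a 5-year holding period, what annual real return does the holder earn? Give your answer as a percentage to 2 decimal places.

With constant rates the annual real return is the same each year: (1+5.3%)/(1+6.7%) − 1 = -0.01312.

-1.31%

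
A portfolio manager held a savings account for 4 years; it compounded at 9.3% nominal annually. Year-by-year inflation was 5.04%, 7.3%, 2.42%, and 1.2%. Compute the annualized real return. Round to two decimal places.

Cumulative inflation factor: 1.0504 × 1.073 × 1.0242 × 1.012 ≈ 1.16821.
Nominal growth factor: 1.42719. Real growth factor = 1.42719 / 1.16821 ≈ 1.22169.
Annualized: 1.22169^(1/4) − 1 ≈ 0.05133.

5.13%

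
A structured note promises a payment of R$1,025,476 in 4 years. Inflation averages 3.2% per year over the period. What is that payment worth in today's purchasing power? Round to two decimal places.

Price-level factor over 4 years: (1 + 3.2%)^4 ≈ 1.1342761206.
Purchasing power today: R$1,025,476 divided by that factor.

R$904,079.69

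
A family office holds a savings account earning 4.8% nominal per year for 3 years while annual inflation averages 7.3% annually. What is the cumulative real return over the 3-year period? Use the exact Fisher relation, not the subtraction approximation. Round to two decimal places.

The annual real rate is (1+4.8%)/(1+7.3%) − 1 = -2.3299%.
Compounded over 3 years: (1 + -0.023299)^3 − 1 ≈ -0.06828.

-6.83%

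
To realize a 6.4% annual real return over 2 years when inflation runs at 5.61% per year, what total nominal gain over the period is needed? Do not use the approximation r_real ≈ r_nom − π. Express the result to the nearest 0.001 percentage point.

Required annual nominal rate: (1+6.4%)(1+5.61%) − 1 = 12.36904%.
Cumulative over 2 years: (1 + 0.1236904)^2 − 1 ≈ 0.26268.

26.268%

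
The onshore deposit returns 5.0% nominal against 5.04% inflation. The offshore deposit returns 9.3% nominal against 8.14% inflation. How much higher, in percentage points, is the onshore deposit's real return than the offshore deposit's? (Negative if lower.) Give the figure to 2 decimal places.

-1.11

The onshore deposit real return: 1.050/1.0504 − 1 = -0.038%.
The offshore deposit real return: 1.093/1.0814 − 1 = 1.073%.
Difference: -0.038 − 1.073 = -1.111 pp.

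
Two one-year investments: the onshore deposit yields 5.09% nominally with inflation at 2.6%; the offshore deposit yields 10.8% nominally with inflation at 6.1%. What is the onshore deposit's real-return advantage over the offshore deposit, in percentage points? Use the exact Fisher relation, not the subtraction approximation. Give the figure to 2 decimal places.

The onshore deposit real return: 1.0509/1.026 − 1 = 2.427%.
The offshore deposit real return: 1.108/1.061 − 1 = 4.430%.
Difference: 2.427 − 4.430 = -2.003 pp.

-2.00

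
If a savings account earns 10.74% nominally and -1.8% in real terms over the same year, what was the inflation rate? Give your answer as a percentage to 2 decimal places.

12.77%

From (1+r_nom) = (1+r_real)(1+π), we get 1+π = (1 + 10.74%)/(1 − 1.8%) = 1.1074/0.982 ≈ 1.12770.
So π ≈ 12.7699%.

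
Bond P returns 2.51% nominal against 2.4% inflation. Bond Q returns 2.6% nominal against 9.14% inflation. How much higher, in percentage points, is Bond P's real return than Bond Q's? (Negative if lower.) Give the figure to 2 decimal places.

Bond P real return: 1.0251/1.024 − 1 = 0.107%.
Bond Q real return: 1.026/1.0914 − 1 = -5.992%.
Difference: 0.107 − (-5.992) = 6.099 pp.

6.10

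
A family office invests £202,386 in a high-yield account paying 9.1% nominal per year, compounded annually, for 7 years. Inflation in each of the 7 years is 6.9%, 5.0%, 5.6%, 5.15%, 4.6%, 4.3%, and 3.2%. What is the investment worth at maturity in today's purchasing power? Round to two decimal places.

Nominal value at maturity: £202,386 × (1 + 9.1%)^7 ≈ £372,352.03.
Price-level factor over 7 years: 1.069 × 1.050 × 1.056 × 1.0515 × 1.046 × 1.043 × 1.032 ≈ 1.4032527104.
Dividing the nominal maturity value by the price-level factor gives the value in today's money.

£265,349.23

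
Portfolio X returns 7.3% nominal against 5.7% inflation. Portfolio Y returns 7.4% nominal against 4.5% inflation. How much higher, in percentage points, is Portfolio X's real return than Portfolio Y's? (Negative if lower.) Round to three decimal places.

Portfolio X real return: 1.073/1.057 − 1 = 1.5137%.
Portfolio Y real return: 1.074/1.045 − 1 = 2.7751%.
Difference: 1.5137 − 2.7751 = -1.2614 pp.

-1.261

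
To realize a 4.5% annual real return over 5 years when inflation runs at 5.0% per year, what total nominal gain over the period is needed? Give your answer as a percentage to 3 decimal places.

Required annual nominal rate: (1+4.5%)(1+5.0%) − 1 = 9.725%.
Cumulative over 5 years: (1 + 0.09725)^5 − 1 ≈ 0.59048.

59.048%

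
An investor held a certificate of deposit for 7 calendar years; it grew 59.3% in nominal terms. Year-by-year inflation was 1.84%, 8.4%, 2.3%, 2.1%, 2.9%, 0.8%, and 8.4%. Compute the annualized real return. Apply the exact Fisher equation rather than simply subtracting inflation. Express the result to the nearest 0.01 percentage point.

Cumulative inflation factor: 1.0184 × 1.084 × 1.023 × 1.021 × 1.029 × 1.008 × 1.084 ≈ 1.29645.
Nominal growth factor: 1.59300. Real growth factor = 1.59300 / 1.29645 ≈ 1.22874.
Annualized: 1.22874^(1/7) − 1 ≈ 0.02986.

2.99%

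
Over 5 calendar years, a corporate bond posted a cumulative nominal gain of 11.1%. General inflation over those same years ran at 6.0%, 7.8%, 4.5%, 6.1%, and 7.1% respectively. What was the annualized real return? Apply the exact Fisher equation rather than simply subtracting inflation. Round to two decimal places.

-3.92%

Cumulative inflation factor: 1.060 × 1.078 × 1.045 × 1.061 × 1.071 ≈ 1.35689.
Nominal growth factor: 1.11100. Real growth factor = 1.11100 / 1.35689 ≈ 0.81878.
Annualized: 0.81878^(1/5) − 1 ≈ -0.03920.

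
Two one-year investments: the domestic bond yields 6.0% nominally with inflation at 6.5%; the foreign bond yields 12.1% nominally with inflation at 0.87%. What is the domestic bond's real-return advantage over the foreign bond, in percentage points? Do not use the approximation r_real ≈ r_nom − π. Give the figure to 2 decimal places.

The domestic bond real return: 1.060/1.065 − 1 = -0.469%.
The foreign bond real return: 1.121/1.0087 − 1 = 11.133%.
Difference: -0.469 − 11.133 = -11.602 pp.

-11.60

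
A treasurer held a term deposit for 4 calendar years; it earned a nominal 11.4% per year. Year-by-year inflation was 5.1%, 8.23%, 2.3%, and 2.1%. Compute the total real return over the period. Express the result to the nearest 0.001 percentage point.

Cumulative inflation factor: 1.051 × 1.0823 × 1.023 × 1.021 ≈ 1.18810.
Nominal growth factor: 1.54007. Real growth factor = 1.54007 / 1.18810 ≈ 1.29625.
Total real return ≈ 29.6251%.

29.625%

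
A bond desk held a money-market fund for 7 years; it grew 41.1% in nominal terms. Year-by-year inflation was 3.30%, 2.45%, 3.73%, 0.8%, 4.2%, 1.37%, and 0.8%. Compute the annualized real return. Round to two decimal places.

2.61%

Cumulative inflation factor: 1.0330 × 1.0245 × 1.0373 × 1.008 × 1.042 × 1.0137 × 1.008 ≈ 1.17819.
Nominal growth factor: 1.41100. Real growth factor = 1.41100 / 1.17819 ≈ 1.19760.
Annualized: 1.19760^(1/7) − 1 ≈ 0.02609.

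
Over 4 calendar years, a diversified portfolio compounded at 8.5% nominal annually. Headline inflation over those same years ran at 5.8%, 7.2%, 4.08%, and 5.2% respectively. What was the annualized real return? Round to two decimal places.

Cumulative inflation factor: 1.058 × 1.072 × 1.0408 × 1.052 ≈ 1.24183.
Nominal growth factor: 1.38586. Real growth factor = 1.38586 / 1.24183 ≈ 1.11598.
Annualized: 1.11598^(1/4) − 1 ≈ 0.02781.

2.78%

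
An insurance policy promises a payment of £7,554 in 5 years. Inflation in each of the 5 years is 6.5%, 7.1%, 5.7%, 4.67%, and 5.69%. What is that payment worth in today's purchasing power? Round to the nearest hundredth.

Price-level factor over 5 years: 1.065 × 1.071 × 1.057 × 1.0467 × 1.0569 ≈ 1.3337369650.
Purchasing power today: £7,554 divided by that factor.

£5,663.79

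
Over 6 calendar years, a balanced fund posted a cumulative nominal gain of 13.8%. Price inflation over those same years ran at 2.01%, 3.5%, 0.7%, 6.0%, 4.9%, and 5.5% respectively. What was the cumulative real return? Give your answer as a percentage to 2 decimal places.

-8.76%

Cumulative inflation factor: 1.0201 × 1.035 × 1.007 × 1.060 × 1.049 × 1.055 ≈ 1.24723.
Nominal growth factor: 1.13800. Real growth factor = 1.13800 / 1.24723 ≈ 0.91242.
Total real return ≈ -8.7578%.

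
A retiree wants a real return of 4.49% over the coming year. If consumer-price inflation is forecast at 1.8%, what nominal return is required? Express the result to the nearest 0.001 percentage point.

6.371%

By the Fisher equation, 1 + r_nom = (1 + 4.49%)(1 + 1.8%) = 1.0449 × 1.018 = 1.0637082.
So r_nom = 6.37082%.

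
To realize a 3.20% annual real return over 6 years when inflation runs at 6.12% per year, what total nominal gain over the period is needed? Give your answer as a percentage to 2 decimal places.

Required annual nominal rate: (1+3.20%)(1+6.12%) − 1 = 9.51584%.
Cumulative over 6 years: (1 + 0.0951584)^6 − 1 ≈ 0.72529.

72.53%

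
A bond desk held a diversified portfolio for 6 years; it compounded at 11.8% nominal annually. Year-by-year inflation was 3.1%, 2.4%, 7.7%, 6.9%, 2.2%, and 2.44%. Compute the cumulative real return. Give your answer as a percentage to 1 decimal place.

53.5%

Cumulative inflation factor: 1.031 × 1.024 × 1.077 × 1.069 × 1.022 × 1.0244 ≈ 1.27254.
Nominal growth factor: 1.95277. Real growth factor = 1.95277 / 1.27254 ≈ 1.53454.
Total real return ≈ 53.4540%.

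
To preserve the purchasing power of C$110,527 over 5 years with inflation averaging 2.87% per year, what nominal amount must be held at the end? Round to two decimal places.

Cumulative price-level factor: (1+2.87%)^5 ≈ 1.1519767108.
Multiplying C$110,527 by the price-level factor gives the future nominal sum.

C$127,324.53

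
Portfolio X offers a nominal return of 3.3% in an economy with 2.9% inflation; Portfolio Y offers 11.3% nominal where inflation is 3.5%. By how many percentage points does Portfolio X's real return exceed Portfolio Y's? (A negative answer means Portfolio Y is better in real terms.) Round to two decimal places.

-7.15

Portfolio X real return: 1.033/1.029 − 1 = 0.389%.
Portfolio Y real return: 1.113/1.035 − 1 = 7.536%.
Difference: 0.389 − 7.536 = -7.147 pp.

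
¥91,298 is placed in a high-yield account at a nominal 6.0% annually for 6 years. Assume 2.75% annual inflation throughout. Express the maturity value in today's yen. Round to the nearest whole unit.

¥110,054

Nominal value at maturity: ¥91,298 × (1 + 6.0%)^6 ≈ ¥129,508.
Price-level factor over 6 years: (1 + 2.75%)^6 ≈ 1.1767683610.
Dividing the nominal maturity value by the price-level factor gives the value in today's money.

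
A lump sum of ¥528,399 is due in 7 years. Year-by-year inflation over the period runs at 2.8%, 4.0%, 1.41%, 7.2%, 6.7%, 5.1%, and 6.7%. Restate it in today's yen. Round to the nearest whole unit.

Price-level factor over 7 years: 1.028 × 1.040 × 1.0141 × 1.072 × 1.067 × 1.051 × 1.067 ≈ 1.3907003915.
Purchasing power today: ¥528,399 divided by that factor.

¥379,952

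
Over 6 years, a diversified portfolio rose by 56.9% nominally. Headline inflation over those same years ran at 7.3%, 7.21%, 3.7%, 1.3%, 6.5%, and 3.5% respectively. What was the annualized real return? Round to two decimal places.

2.77%

Cumulative inflation factor: 1.073 × 1.0721 × 1.037 × 1.013 × 1.065 × 1.035 ≈ 1.33203.
Nominal growth factor: 1.56900. Real growth factor = 1.56900 / 1.33203 ≈ 1.17790.
Annualized: 1.17790^(1/6) − 1 ≈ 0.02767.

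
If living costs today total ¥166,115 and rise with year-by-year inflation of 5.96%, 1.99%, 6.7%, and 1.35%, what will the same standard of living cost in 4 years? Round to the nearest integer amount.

Cumulative price-level factor: 1.0596 × 1.0199 × 1.067 × 1.0135 ≈ 1.1686587467.
Multiplying ¥166,115 by the price-level factor gives the future nominal sum.

¥194,132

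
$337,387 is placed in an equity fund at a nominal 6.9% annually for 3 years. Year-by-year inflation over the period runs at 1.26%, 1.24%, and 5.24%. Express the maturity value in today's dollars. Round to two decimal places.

Nominal value at maturity: $337,387 × (1 + 6.9%)^3 ≈ $412,155.84.
Price-level factor over 3 years: 1.0126 × 1.0124 × 1.0524 ≈ 1.0788744270.
The maturity value deflated by that factor is the answer in today's purchasing power.

$382,023.92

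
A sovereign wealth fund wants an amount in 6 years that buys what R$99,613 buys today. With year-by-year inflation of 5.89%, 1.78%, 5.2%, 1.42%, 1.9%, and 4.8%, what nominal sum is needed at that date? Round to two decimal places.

Cumulative price-level factor: 1.0589 × 1.0178 × 1.052 × 1.0142 × 1.019 × 1.048 ≈ 1.2279825843.
Multiplying R$99,613 by the price-level factor gives the future nominal sum.

R$122,323.03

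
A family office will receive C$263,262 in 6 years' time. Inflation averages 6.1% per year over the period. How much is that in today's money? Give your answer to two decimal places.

Price-level factor over 6 years: (1 + 6.1%)^6 ≈ 1.4265674267.
Purchasing power today: C$263,262 divided by that factor.

C$184,542.28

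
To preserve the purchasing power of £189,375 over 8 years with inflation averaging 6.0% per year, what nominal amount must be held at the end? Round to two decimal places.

Cumulative price-level factor: (1+6.0%)^8 ≈ 1.5938480745.
The nominal amount required is £189,375 scaled up by that factor.

£301,834.98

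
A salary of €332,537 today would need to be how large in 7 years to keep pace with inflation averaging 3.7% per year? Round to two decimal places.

€428,836.03

Cumulative price-level factor: (1+3.7%)^7 ≈ 1.2895889249.
Multiplying €332,537 by the price-level factor gives the future nominal sum.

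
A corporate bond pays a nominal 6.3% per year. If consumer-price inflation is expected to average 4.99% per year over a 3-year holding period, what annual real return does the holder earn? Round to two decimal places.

1.25%

With constant rates the annual real return is the same each year: (1+6.3%)/(1+4.99%) − 1 = 0.01248.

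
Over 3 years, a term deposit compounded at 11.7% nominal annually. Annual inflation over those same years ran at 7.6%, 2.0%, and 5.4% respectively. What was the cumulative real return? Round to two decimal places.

20.48%

Cumulative inflation factor: 1.076 × 1.020 × 1.054 ≈ 1.15679.
Nominal growth factor: 1.39367. Real growth factor = 1.39367 / 1.15679 ≈ 1.20478.
Total real return ≈ 20.4776%.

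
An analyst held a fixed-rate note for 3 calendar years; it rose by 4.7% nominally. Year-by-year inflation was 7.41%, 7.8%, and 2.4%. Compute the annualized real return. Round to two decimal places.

Cumulative inflation factor: 1.0741 × 1.078 × 1.024 ≈ 1.18567.
Nominal growth factor: 1.04700. Real growth factor = 1.04700 / 1.18567 ≈ 0.88305.
Annualized: 0.88305^(1/3) − 1 ≈ -0.04061.

-4.06%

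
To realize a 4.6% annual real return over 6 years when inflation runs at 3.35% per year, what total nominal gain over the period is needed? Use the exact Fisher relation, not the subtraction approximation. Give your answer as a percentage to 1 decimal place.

Required annual nominal rate: (1+4.6%)(1+3.35%) − 1 = 8.1041%.
Cumulative over 6 years: (1 + 0.081041)^6 − 1 ≈ 0.59607.

59.6%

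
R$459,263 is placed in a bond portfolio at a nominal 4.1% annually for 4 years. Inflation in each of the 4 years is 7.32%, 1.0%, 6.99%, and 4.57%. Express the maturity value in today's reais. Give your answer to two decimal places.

R$444,745.99

Nominal value at maturity: R$459,263 × (1 + 4.1%)^4 ≈ R$539,342.17.
Price-level factor over 4 years: 1.0732 × 1.010 × 1.0699 × 1.0457 ≈ 1.2126970841.
The maturity value deflated by that factor is the answer in today's purchasing power.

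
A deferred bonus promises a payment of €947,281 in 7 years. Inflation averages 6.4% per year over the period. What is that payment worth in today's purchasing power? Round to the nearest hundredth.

€613,602.94

Price-level factor over 7 years: (1 + 6.4%)^7 ≈ 1.5438012766.
Purchasing power today: €947,281 divided by that factor.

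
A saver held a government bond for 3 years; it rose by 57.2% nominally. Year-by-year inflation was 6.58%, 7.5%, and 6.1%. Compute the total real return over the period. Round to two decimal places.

29.32%

Cumulative inflation factor: 1.0658 × 1.075 × 1.061 ≈ 1.21562.
Nominal growth factor: 1.57200. Real growth factor = 1.57200 / 1.21562 ≈ 1.29316.
Total real return ≈ 29.3162%.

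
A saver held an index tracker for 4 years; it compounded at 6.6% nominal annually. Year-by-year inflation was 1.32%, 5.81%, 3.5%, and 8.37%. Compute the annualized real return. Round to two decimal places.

1.80%

Cumulative inflation factor: 1.0132 × 1.0581 × 1.035 × 1.0837 ≈ 1.20246.
Nominal growth factor: 1.29130. Real growth factor = 1.29130 / 1.20246 ≈ 1.07388.
Annualized: 1.07388^(1/4) − 1 ≈ 0.01798.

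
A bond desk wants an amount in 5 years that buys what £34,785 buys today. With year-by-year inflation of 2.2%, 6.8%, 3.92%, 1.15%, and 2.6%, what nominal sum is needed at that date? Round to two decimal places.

£40,947.42

Cumulative price-level factor: 1.022 × 1.068 × 1.0392 × 1.0115 × 1.026 ≈ 1.1771573928.
Multiplying £34,785 by the price-level factor gives the future nominal sum.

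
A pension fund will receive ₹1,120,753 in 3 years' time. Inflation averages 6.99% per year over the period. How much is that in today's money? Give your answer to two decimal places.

Price-level factor over 3 years: (1 + 6.99%)^3 ≈ 1.2246995621.
Purchasing power today: ₹1,120,753 divided by that factor.

₹915,124.85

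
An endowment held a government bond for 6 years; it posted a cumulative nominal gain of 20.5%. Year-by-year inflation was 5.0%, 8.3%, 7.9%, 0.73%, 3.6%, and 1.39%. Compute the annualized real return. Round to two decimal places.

Cumulative inflation factor: 1.050 × 1.083 × 1.079 × 1.0073 × 1.036 × 1.0139 ≈ 1.29823.
Nominal growth factor: 1.20500. Real growth factor = 1.20500 / 1.29823 ≈ 0.92818.
Annualized: 0.92818^(1/6) − 1 ≈ -0.01234.

-1.23%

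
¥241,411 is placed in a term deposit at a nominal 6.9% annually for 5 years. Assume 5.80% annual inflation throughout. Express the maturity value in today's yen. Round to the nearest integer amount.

¥254,224

Nominal value at maturity: ¥241,411 × (1 + 6.9%)^5 ≈ ¥337,012.
Price-level factor over 5 years: (1 + 5.80%)^5 ≈ 1.3256483588.
The maturity value deflated by that factor is the answer in today's purchasing power.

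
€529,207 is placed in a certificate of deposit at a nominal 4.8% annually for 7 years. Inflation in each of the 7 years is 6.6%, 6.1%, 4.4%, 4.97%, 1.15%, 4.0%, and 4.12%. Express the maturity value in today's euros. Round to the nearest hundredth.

Nominal value at maturity: €529,207 × (1 + 4.8%)^7 ≈ €734,775.32.
Price-level factor over 7 years: 1.066 × 1.061 × 1.044 × 1.0497 × 1.0115 × 1.040 × 1.0412 ≈ 1.3575995029.
Dividing the nominal maturity value by the price-level factor gives the value in today's money.

€541,231.28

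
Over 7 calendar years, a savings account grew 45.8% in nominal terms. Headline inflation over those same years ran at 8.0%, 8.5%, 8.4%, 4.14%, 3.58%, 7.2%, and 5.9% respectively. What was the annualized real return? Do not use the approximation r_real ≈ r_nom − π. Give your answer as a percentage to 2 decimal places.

Cumulative inflation factor: 1.080 × 1.085 × 1.084 × 1.0414 × 1.0358 × 1.072 × 1.059 ≈ 1.55549.
Nominal growth factor: 1.45800. Real growth factor = 1.45800 / 1.55549 ≈ 0.93733.
Annualized: 0.93733^(1/7) − 1 ≈ -0.00920.

-0.92%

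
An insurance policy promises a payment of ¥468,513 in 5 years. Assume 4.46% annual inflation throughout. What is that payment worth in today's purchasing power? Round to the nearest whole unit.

Price-level factor over 5 years: (1 + 4.46%)^5 ≈ 1.2437987256.
Purchasing power today: ¥468,513 divided by that factor.

¥376,679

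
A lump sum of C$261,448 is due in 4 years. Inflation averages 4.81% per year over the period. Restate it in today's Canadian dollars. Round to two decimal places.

C$216,657.86

Price-level factor over 4 years: (1 + 4.81%)^4 ≈ 1.2067321514.
Purchasing power today: C$261,448 divided by that factor.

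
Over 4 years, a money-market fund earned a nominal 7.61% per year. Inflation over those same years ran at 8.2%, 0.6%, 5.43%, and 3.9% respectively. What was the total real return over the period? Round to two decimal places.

12.46%

Cumulative inflation factor: 1.082 × 1.006 × 1.0543 × 1.039 ≈ 1.19235.
Nominal growth factor: 1.34094. Real growth factor = 1.34094 / 1.19235 ≈ 1.12462.
Total real return ≈ 12.4619%.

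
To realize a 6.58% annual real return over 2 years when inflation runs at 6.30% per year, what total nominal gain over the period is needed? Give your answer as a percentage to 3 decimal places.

28.357%

Required annual nominal rate: (1+6.58%)(1+6.30%) − 1 = 13.29454%.
Cumulative over 2 years: (1 + 0.1329454)^2 − 1 ≈ 0.28357.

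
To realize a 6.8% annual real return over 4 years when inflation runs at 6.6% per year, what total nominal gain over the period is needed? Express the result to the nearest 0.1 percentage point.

Required annual nominal rate: (1+6.8%)(1+6.6%) − 1 = 13.8488%.
Cumulative over 4 years: (1 + 0.138488)^4 − 1 ≈ 0.68002.

68.0%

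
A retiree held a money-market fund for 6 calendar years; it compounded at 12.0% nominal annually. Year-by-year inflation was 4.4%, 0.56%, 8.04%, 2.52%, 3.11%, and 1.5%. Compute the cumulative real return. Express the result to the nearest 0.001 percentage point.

62.189%

Cumulative inflation factor: 1.044 × 1.0056 × 1.0804 × 1.0252 × 1.0311 × 1.015 ≈ 1.21699.
Nominal growth factor: 1.97382. Real growth factor = 1.97382 / 1.21699 ≈ 1.62189.
Total real return ≈ 62.1894%.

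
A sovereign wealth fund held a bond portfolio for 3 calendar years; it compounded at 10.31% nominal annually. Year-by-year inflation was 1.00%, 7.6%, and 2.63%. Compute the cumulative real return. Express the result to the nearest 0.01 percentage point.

20.35%

Cumulative inflation factor: 1.0100 × 1.076 × 1.0263 ≈ 1.11534.
Nominal growth factor: 1.34228. Real growth factor = 1.34228 / 1.11534 ≈ 1.20347.
Total real return ≈ 20.3474%.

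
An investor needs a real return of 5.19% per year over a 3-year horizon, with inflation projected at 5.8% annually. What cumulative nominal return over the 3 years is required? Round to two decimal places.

37.84%

Required annual nominal rate: (1+5.19%)(1+5.8%) − 1 = 11.29102%.
Cumulative over 3 years: (1 + 0.1129102)^3 − 1 ≈ 0.37842.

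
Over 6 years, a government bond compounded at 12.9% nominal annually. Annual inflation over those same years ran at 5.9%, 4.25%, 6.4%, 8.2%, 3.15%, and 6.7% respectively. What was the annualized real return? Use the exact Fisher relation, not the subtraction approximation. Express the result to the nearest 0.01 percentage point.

6.76%

Cumulative inflation factor: 1.059 × 1.0425 × 1.064 × 1.082 × 1.0315 × 1.067 ≈ 1.39886.
Nominal growth factor: 2.07092. Real growth factor = 2.07092 / 1.39886 ≈ 1.48043.
Annualized: 1.48043^(1/6) − 1 ≈ 0.06757.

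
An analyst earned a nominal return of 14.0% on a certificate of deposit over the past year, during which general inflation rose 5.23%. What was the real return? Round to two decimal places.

8.33%

Real return via the Fisher equation: (1 + 14.0%)/(1 + 5.23%) − 1 = 1.140/1.0523 − 1 ≈ 0.08334.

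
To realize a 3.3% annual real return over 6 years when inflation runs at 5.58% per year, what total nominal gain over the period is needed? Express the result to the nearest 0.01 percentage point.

Required annual nominal rate: (1+3.3%)(1+5.58%) − 1 = 9.06414%.
Cumulative over 6 years: (1 + 0.0906414)^6 − 1 ≈ 0.68303.

68.30%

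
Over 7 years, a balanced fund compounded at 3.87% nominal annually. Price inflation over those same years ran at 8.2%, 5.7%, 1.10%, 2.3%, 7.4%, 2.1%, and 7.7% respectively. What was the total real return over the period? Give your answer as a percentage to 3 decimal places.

Cumulative inflation factor: 1.082 × 1.057 × 1.0110 × 1.023 × 1.074 × 1.021 × 1.077 ≈ 1.39693.
Nominal growth factor: 1.30446. Real growth factor = 1.30446 / 1.39693 ≈ 0.93380.
Total real return ≈ -6.6195%.

-6.620%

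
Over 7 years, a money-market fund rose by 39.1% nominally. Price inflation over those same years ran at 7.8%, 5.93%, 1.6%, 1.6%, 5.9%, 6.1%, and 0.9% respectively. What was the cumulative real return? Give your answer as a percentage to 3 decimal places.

4.088%

Cumulative inflation factor: 1.078 × 1.0593 × 1.016 × 1.016 × 1.059 × 1.061 × 1.009 ≈ 1.33637.
Nominal growth factor: 1.39100. Real growth factor = 1.39100 / 1.33637 ≈ 1.04088.
Total real return ≈ 4.0877%.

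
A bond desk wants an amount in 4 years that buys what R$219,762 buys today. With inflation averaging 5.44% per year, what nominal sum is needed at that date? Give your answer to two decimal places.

R$271,627.78

Cumulative price-level factor: (1+5.44%)^4 ≈ 1.2360088745.
The nominal amount required is R$219,762 scaled up by that factor.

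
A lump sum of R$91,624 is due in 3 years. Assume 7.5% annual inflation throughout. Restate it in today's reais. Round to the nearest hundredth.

Price-level factor over 3 years: (1 + 7.5%)^3 = 1.242296875.
Purchasing power today: R$91,624 divided by that factor.

R$73,753.71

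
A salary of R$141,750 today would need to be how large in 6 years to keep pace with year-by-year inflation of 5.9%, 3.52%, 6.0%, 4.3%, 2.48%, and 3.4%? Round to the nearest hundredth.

Cumulative price-level factor: 1.059 × 1.0352 × 1.060 × 1.043 × 1.0248 × 1.034 ≈ 1.2843105575.
The nominal amount required is R$141,750 scaled up by that factor.

R$182,051.02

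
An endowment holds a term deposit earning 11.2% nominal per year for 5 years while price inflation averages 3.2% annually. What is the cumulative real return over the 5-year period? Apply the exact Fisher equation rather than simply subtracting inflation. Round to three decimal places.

The annual real rate is (1+11.2%)/(1+3.2%) − 1 = 7.7519%.
Compounded over 5 years: (1 + 0.077519)^5 − 1 ≈ 0.45253.

45.253%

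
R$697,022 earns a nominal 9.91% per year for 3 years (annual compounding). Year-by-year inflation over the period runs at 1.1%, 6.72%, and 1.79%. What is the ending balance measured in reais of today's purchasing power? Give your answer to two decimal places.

Nominal value at maturity: R$697,022 × (1 + 9.91%)^3 ≈ R$925,460.97.
Price-level factor over 3 years: 1.011 × 1.0672 × 1.0179 ≈ 1.0982522117.
The maturity value deflated by that factor is the answer in today's purchasing power.

R$842,667.07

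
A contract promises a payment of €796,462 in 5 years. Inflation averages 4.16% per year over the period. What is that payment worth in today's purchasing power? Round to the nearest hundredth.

Price-level factor over 5 years: (1 + 4.16%)^5 ≈ 1.2260406117.
Purchasing power today: €796,462 divided by that factor.

€649,621.22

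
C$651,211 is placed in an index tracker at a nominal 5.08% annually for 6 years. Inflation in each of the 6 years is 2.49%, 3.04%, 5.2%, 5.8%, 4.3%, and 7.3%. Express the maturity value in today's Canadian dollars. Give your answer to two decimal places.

Nominal value at maturity: C$651,211 × (1 + 5.08%)^6 ≈ C$876,682.05.
Price-level factor over 6 years: 1.0249 × 1.0304 × 1.052 × 1.058 × 1.043 × 1.073 ≈ 1.3154452621.
Dividing the nominal maturity value by the price-level factor gives the value in today's money.

C$666,452.70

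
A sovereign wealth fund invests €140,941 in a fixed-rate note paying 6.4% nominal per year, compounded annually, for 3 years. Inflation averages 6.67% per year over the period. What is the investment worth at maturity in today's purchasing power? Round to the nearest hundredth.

€139,873.47

Nominal value at maturity: €140,941 × (1 + 6.4%)^3 ≈ €169,770.50.
Price-level factor over 3 years: (1 + 6.67%)^3 ≈ 1.2137434110.
Dividing the nominal maturity value by the price-level factor gives the value in today's money.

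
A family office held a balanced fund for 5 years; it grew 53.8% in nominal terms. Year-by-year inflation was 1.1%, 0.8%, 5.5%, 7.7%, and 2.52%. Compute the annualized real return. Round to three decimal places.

Cumulative inflation factor: 1.011 × 1.008 × 1.055 × 1.077 × 1.0252 ≈ 1.18710.
Nominal growth factor: 1.53800. Real growth factor = 1.53800 / 1.18710 ≈ 1.29559.
Annualized: 1.29559^(1/5) − 1 ≈ 0.05316.

5.316%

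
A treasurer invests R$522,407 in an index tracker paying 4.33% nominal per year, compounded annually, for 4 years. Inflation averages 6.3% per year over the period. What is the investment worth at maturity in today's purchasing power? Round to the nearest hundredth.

R$484,744.35

Nominal value at maturity: R$522,407 × (1 + 4.33%)^4 ≈ R$618,936.10.
Price-level factor over 4 years: (1 + 6.3%)^4 ≈ 1.2768299410.
The maturity value deflated by that factor is the answer in today's purchasing power.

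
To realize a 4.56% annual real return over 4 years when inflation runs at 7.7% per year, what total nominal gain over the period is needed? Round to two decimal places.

60.81%

Required annual nominal rate: (1+4.56%)(1+7.7%) − 1 = 12.61112%.
Cumulative over 4 years: (1 + 0.1261112)^4 − 1 ≈ 0.60814.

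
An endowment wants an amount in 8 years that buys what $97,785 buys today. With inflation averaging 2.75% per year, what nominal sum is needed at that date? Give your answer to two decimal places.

$121,486.18

Cumulative price-level factor: (1+2.75%)^8 ≈ 1.2423805519.
Multiplying $97,785 by the price-level factor gives the future nominal sum.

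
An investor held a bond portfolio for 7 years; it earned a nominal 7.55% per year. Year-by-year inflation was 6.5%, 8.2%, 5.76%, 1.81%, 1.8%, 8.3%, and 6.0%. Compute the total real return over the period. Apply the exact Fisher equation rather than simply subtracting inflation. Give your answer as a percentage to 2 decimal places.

Cumulative inflation factor: 1.065 × 1.082 × 1.0576 × 1.0181 × 1.018 × 1.083 × 1.060 ≈ 1.45001.
Nominal growth factor: 1.66446. Real growth factor = 1.66446 / 1.45001 ≈ 1.14789.
Total real return ≈ 14.7895%.

14.79%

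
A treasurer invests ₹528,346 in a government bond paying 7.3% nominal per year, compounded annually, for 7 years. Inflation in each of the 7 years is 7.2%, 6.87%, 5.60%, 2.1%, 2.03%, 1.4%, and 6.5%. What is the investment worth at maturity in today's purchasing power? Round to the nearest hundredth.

Nominal value at maturity: ₹528,346 × (1 + 7.3%)^7 ≈ ₹865,199.93.
Price-level factor over 7 years: 1.072 × 1.0687 × 1.0560 × 1.021 × 1.0203 × 1.014 × 1.065 ≈ 1.3609924138.
The maturity value deflated by that factor is the answer in today's purchasing power.

₹635,712.53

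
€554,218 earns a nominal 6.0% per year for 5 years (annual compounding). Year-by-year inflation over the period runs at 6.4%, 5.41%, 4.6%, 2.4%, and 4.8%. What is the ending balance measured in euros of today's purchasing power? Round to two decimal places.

Nominal value at maturity: €554,218 × (1 + 6.0%)^5 ≈ €741,668.70.
Price-level factor over 5 years: 1.064 × 1.0541 × 1.046 × 1.024 × 1.048 ≈ 1.2589728516.
The maturity value deflated by that factor is the answer in today's purchasing power.

€589,106.19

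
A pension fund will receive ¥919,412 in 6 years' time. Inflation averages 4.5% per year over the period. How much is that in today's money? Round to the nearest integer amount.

Price-level factor over 6 years: (1 + 4.5%)^6 ≈ 1.3022601248.
Purchasing power today: ¥919,412 divided by that factor.

¥706,013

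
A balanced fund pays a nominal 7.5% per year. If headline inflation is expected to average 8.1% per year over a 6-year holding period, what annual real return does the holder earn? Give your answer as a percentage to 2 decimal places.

-0.56%

With constant rates the annual real return is the same each year: (1+7.5%)/(1+8.1%) − 1 = -0.00555.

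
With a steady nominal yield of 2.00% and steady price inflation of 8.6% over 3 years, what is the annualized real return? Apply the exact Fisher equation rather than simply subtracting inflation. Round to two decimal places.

-6.08%

With constant rates the annual real return is the same each year: (1+2.00%)/(1+8.6%) − 1 = -0.06077.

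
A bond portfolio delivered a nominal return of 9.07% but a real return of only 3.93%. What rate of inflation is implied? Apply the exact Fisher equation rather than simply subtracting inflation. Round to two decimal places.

4.95%

From (1+r_nom) = (1+r_real)(1+π), we get 1+π = (1 + 9.07%)/(1 + 3.93%) = 1.0907/1.0393 ≈ 1.04946.
So π ≈ 4.9456%.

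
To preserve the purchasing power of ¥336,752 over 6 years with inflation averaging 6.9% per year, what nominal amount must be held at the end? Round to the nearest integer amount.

Cumulative price-level factor: (1+6.9%)^6 ≈ 1.4923346789.
Multiplying ¥336,752 by the price-level factor gives the future nominal sum.

¥502,547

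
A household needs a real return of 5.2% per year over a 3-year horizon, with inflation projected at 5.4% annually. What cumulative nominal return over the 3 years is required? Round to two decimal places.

36.32%

Required annual nominal rate: (1+5.2%)(1+5.4%) − 1 = 10.8808%.
Cumulative over 3 years: (1 + 0.108808)^3 − 1 ≈ 0.36323.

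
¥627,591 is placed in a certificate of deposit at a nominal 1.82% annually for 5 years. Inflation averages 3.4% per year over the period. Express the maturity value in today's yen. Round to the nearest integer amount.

Nominal value at maturity: ¥627,591 × (1 + 1.82%)^5 ≈ ¥686,819.
Price-level factor over 5 years: (1 + 3.4%)^5 ≈ 1.1819597671.
Dividing the nominal maturity value by the price-level factor gives the value in today's money.

¥581,085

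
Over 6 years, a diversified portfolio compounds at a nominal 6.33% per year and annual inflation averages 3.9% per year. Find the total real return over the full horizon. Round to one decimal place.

The annual real rate is (1+6.33%)/(1+3.9%) − 1 = 2.3388%.
Compounded over 6 years: (1 + 0.023388)^6 − 1 ≈ 0.14879.

14.9%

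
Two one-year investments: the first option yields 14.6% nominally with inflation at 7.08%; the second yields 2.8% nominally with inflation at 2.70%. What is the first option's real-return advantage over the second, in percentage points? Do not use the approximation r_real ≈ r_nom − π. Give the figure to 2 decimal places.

6.93

The first option real return: 1.146/1.0708 − 1 = 7.023%.
The second real return: 1.028/1.0270 − 1 = 0.097%.
Difference: 7.023 − 0.097 = 6.926 pp.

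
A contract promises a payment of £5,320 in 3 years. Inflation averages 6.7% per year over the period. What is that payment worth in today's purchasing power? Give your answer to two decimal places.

Price-level factor over 3 years: (1 + 6.7%)^3 = 1.214767763.
Purchasing power today: £5,320 divided by that factor.

£4,379.44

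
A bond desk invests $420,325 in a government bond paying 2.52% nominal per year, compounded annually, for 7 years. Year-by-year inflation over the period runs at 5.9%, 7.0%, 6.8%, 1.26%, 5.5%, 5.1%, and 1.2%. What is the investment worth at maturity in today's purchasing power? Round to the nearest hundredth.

Nominal value at maturity: $420,325 × (1 + 2.52%)^7 ≈ $500,317.17.
Price-level factor over 7 years: 1.059 × 1.070 × 1.068 × 1.0126 × 1.055 × 1.051 × 1.012 ≈ 1.3750693495.
The maturity value deflated by that factor is the answer in today's purchasing power.

$363,848.68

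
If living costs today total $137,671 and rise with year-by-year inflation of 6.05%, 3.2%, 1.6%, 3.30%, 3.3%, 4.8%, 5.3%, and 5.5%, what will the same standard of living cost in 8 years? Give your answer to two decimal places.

$190,181.95

Cumulative price-level factor: 1.0605 × 1.032 × 1.016 × 1.0330 × 1.033 × 1.048 × 1.053 × 1.055 ≈ 1.3814234837.
The nominal amount required is $137,671 scaled up by that factor.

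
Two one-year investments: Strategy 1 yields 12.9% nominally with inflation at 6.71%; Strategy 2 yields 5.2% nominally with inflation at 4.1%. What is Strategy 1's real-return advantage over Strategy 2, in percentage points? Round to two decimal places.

4.74

Strategy 1 real return: 1.129/1.0671 − 1 = 5.801%.
Strategy 2 real return: 1.052/1.041 − 1 = 1.057%.
Difference: 5.801 − 1.057 = 4.744 pp.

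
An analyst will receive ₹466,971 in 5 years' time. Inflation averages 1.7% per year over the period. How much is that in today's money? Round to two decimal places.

₹429,225.14

Price-level factor over 5 years: (1 + 1.7%)^5 ≈ 1.0879395490.
Purchasing power today: ₹466,971 divided by that factor.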